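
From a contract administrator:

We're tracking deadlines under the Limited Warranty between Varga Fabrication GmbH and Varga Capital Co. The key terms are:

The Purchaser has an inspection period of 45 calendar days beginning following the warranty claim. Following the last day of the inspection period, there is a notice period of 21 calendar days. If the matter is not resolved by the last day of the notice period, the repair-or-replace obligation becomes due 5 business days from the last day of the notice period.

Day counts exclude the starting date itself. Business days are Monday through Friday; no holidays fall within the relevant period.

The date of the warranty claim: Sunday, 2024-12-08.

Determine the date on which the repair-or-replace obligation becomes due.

2025-02-19

The last day of the inspection period: 45 calendar days after 2024-12-08 is 2025-01-22.
The last day of the notice period: 2025-01-22 + 21 days = 2025-02-12.
The date on which the repair-or-replace obligation becomes due: counting 5 business days from Wednesday, 2025-02-12 (Feb 13, Feb 14, Feb 17, Feb 18, Feb 19, skipping weekends) reaches Wednesday, 2025-02-19.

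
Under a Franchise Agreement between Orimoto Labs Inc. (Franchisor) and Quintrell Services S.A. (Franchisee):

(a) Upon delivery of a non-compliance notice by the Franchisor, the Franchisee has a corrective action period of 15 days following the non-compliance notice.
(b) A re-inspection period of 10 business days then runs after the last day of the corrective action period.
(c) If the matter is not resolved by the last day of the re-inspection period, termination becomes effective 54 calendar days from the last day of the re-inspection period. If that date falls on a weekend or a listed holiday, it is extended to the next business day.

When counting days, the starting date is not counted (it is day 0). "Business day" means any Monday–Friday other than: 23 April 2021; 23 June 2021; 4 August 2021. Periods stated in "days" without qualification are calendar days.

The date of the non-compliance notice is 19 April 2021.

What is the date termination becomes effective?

The last day of the corrective action period: 19 April 2021 + 15 days = 4 May 2021.
The last day of the re-inspection period: counting 10 business days from Tuesday, 4 May 2021 (May 5, May 6, May 7, May 10, May 11, May 12, May 13, May 14, May 17, May 18, skipping weekends) reaches Tuesday, 18 May 2021.
The date termination becomes effective: 54 calendar days after 18 May 2021 is 11 July 2021. That falls on a Sunday, so it rolls to the next business day, Monday, 12 July 2021.

12 July 2021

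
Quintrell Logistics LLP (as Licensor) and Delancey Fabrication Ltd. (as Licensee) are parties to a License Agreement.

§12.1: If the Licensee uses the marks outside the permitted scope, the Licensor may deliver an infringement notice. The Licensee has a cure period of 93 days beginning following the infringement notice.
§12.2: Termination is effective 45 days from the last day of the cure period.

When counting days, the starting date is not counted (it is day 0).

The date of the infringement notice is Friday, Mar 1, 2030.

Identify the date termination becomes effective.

Adding 93 calendar days to Mar 1, 2030 gives Jun 2, 2030, which is the last day of the cure period.
The date termination becomes effective: 45 calendar days after Jun 2, 2030 is Jul 17, 2030.

Jul 17, 2030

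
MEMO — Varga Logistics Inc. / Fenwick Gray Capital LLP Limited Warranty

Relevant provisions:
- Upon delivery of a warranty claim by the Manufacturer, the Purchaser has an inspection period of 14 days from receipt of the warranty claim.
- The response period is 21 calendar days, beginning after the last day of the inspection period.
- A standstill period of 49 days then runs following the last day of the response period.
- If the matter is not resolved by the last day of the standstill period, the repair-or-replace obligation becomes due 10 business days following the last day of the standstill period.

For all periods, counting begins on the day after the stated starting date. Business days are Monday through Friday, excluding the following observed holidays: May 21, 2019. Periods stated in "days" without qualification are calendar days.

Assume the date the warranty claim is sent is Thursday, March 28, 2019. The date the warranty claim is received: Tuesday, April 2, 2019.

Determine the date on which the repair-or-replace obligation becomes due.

July 9, 2019

Adding 14 calendar days to April 2, 2019 gives April 16, 2019, which is the last day of the inspection period.
The last day of the response period: 21 calendar days after April 16, 2019 is May 7, 2019.
The last day of the standstill period: May 7, 2019 + 49 days = June 25, 2019.
From Tuesday, June 25, 2019, 10 business days (Jun 26, Jun 27, Jun 28, Jul 1, Jul 2, Jul 3, Jul 4, Jul 5, Jul 8, Jul 9, skipping weekends) brings us to Tuesday, July 9, 2019, which is the date on which the repair-or-replace obligation becomes due.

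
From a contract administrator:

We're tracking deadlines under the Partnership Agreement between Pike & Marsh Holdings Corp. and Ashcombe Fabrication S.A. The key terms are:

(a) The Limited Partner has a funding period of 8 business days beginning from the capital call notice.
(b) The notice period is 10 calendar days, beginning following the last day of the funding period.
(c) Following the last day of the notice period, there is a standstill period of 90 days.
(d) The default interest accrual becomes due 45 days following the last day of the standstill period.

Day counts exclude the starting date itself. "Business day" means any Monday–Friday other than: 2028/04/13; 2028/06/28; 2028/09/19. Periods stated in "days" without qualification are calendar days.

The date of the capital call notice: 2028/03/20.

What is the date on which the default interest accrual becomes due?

2028/08/22

The last day of the funding period: counting 8 business days from Monday, 2028/03/20 (Mar 21, Mar 22, Mar 23, Mar 24, Mar 27, Mar 28, Mar 29, Mar 30, skipping weekends) reaches Thursday, 2028/03/30.
The last day of the notice period: 2028/03/30 + 10 days = 2028/04/09.
Adding 90 calendar days to 2028/04/09 gives 2028/07/08, which is the last day of the standstill period.
The date on which the default interest accrual becomes due: 45 calendar days after 2028/07/08 is 2028/08/22.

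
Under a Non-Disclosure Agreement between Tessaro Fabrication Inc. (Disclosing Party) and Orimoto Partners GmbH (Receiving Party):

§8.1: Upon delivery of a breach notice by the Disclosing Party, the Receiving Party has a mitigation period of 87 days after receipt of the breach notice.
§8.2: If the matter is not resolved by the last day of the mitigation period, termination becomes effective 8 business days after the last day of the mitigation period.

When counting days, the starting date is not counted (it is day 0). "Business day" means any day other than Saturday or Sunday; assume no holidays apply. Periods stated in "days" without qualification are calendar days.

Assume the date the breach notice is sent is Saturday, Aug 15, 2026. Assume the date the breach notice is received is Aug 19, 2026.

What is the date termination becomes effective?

Adding 87 calendar days to Aug 19, 2026 gives Nov 14, 2026, which is the last day of the mitigation period.
The date termination becomes effective: counting 8 business days from Saturday, Nov 14, 2026 (Nov 16, Nov 17, Nov 18, Nov 19, Nov 20, Nov 23, Nov 24, Nov 25, skipping weekends) reaches Wednesday, Nov 25, 2026.

Nov 25, 2026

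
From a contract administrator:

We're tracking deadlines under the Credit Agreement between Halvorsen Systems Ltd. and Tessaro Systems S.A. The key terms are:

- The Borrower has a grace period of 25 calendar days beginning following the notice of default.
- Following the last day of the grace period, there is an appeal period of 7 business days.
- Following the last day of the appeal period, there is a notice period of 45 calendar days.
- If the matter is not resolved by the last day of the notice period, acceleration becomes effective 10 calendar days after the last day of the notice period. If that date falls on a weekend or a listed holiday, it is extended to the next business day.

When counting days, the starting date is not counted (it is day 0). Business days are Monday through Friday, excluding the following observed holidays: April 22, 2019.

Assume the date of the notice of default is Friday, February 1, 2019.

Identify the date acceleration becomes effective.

The last day of the grace period: 25 calendar days after February 1, 2019 is February 26, 2019.
The last day of the appeal period: counting 7 business days from Tuesday, February 26, 2019 (Feb 27, Feb 28, Mar 1, Mar 4, Mar 5, Mar 6, Mar 7, skipping weekends) reaches Thursday, March 7, 2019.
The last day of the notice period: 45 calendar days after March 7, 2019 is April 21, 2019.
The date acceleration becomes effective: 10 calendar days after April 21, 2019 is May 1, 2019. May 1, 2019 is a Wednesday and is not a listed holiday, so no roll-forward applies.

May 1, 2019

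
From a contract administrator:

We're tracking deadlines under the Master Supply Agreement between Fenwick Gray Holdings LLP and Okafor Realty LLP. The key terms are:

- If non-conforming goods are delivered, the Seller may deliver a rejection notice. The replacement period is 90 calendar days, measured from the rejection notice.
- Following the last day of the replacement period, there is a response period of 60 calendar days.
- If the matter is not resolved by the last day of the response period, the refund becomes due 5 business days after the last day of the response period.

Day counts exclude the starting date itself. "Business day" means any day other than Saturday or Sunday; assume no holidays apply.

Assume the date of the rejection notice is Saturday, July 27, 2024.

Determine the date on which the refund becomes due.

Adding 90 calendar days to July 27, 2024 gives October 25, 2024, which is the last day of the replacement period.
Adding 60 calendar days to October 25, 2024 gives December 24, 2024, which is the last day of the response period.
The date on which the refund becomes due: 5 business days after Tuesday, December 24, 2024, skipping weekends — Dec 25, Dec 26, Dec 27, Dec 30, Dec 31 — lands on Tuesday, December 31, 2024.

December 31, 2024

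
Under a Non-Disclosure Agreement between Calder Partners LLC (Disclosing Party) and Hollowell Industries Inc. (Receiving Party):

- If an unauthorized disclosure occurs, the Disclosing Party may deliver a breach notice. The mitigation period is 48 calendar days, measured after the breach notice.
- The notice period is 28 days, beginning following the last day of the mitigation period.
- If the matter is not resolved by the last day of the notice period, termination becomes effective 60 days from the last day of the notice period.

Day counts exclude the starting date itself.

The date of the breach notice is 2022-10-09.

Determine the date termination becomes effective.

2023-02-22

The last day of the mitigation period: 48 calendar days after 2022-10-09 is 2022-11-26.
The last day of the notice period: 28 calendar days after 2022-11-26 is 2022-12-24.
Adding 60 calendar days to 2022-12-24 gives 2023-02-22, which is the date termination becomes effective.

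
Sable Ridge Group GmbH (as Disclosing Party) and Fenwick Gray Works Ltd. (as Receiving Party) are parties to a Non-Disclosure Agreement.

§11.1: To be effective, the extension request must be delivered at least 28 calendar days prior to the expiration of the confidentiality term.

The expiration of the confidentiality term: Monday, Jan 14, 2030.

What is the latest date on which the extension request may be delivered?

Counting back 28 calendar days from Jan 14, 2030 gives Dec 17, 2029.

Dec 17, 2029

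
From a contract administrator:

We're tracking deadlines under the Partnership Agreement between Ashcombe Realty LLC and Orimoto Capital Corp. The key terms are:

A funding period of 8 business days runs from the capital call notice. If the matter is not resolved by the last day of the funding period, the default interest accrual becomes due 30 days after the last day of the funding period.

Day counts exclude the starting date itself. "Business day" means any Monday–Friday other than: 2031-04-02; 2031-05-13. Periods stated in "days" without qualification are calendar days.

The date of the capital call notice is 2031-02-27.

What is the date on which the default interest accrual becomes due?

2031-04-10

The last day of the funding period: counting 8 business days from Thursday, 2031-02-27 (Feb 28, Mar 3, Mar 4, Mar 5, Mar 6, Mar 7, Mar 10, Mar 11, skipping weekends) reaches Tuesday, 2031-03-11.
The date on which the default interest accrual becomes due: 2031-03-11 + 30 days = 2031-04-10.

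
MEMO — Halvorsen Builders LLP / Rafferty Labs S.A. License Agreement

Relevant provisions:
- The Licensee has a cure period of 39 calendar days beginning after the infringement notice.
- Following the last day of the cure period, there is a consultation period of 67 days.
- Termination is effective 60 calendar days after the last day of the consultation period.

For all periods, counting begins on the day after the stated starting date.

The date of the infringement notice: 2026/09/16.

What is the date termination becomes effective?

The last day of the cure period: 39 calendar days after 2026/09/16 is 2026/10/25.
The last day of the consultation period: 67 calendar days after 2026/10/25 is 2026/12/31.
The date termination becomes effective: 2026/12/31 + 60 days = 2027/03/01.

2027/03/01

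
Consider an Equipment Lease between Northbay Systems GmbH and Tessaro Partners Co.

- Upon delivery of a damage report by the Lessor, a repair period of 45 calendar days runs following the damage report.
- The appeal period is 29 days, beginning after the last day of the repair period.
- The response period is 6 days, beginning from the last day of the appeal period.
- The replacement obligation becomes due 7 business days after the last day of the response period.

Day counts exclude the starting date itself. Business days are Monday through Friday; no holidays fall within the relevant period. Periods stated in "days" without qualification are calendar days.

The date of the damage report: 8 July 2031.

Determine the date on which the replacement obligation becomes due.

Adding 45 calendar days to 8 July 2031 gives 22 August 2031, which is the last day of the repair period.
The last day of the appeal period: 29 calendar days after 22 August 2031 is 20 September 2031.
Adding 6 calendar days to 20 September 2031 gives 26 September 2031, which is the last day of the response period.
The date on which the replacement obligation becomes due: counting 7 business days from Friday, 26 September 2031 (Sep 29, Sep 30, Oct 1, Oct 2, Oct 3, Oct 6, Oct 7, skipping weekends) reaches Tuesday, 7 October 2031.

7 October 2031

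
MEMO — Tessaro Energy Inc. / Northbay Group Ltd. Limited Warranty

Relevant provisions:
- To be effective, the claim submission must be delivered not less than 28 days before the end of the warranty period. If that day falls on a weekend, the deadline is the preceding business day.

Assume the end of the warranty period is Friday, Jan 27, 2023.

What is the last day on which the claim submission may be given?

Dec 30, 2022

Jan 27, 2023 minus 28 days is Dec 30, 2022. That is a Friday, so no adjustment is needed.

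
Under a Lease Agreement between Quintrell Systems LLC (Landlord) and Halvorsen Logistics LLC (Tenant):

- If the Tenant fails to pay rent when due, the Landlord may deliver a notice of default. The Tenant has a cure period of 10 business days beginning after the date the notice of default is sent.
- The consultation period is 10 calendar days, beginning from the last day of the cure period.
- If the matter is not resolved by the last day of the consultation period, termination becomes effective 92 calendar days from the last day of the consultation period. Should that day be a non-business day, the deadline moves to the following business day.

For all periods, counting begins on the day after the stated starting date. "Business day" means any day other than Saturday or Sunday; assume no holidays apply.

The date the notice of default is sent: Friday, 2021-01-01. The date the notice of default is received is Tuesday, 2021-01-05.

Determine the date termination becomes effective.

2021-04-27

The last day of the cure period: 10 business days after Friday, 2021-01-01, skipping weekends — Jan 4, Jan 5, Jan 6, Jan 7, Jan 8, Jan 11, Jan 12, Jan 13, Jan 14, Jan 15 — lands on Friday, 2021-01-15.
The last day of the consultation period: 10 calendar days after 2021-01-15 is 2021-01-25.
The date termination becomes effective: 2021-01-25 + 92 days = 2021-04-27. 2021-04-27 is a Tuesday, so no roll-forward applies.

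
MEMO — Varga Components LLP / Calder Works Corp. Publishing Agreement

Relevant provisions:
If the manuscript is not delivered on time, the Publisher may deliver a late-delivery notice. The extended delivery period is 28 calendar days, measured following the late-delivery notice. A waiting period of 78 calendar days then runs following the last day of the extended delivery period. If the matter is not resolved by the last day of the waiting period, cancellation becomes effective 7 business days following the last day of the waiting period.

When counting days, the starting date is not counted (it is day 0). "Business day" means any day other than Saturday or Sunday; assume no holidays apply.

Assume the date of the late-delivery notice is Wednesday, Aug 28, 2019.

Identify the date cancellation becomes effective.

Dec 23, 2019

The last day of the extended delivery period: Aug 28, 2019 + 28 days = Sep 25, 2019.
The last day of the waiting period: Sep 25, 2019 + 78 days = Dec 12, 2019.
From Thursday, Dec 12, 2019, 7 business days (Dec 13, Dec 16, Dec 17, Dec 18, Dec 19, Dec 20, Dec 23, skipping weekends) brings us to Monday, Dec 23, 2019, which is the date cancellation becomes effective.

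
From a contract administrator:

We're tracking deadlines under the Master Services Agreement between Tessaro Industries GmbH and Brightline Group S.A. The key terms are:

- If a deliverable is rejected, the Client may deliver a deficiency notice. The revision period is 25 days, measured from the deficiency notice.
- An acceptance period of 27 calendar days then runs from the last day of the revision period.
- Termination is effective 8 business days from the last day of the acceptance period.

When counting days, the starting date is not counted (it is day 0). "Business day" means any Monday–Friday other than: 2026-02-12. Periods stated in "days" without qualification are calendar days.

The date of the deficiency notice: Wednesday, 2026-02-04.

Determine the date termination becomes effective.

The last day of the revision period: 25 calendar days after 2026-02-04 is 2026-03-01.
Adding 27 calendar days to 2026-03-01 gives 2026-03-28, which is the last day of the acceptance period.
From Saturday, 2026-03-28, 8 business days (Mar 30, Mar 31, Apr 1, Apr 2, Apr 3, Apr 6, Apr 7, Apr 8, skipping weekends) brings us to Wednesday, 2026-04-08, which is the date termination becomes effective.

2026-04-08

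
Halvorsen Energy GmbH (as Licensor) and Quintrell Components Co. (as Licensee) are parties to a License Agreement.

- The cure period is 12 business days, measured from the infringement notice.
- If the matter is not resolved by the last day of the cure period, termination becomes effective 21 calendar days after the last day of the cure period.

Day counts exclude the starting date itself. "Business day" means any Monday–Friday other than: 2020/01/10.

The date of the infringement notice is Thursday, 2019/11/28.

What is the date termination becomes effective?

2020/01/06

The last day of the cure period: 12 business days after Thursday, 2019/11/28, skipping weekends — Nov 29, Dec 2, Dec 3, Dec 4, …, Dec 12, Dec 13, Dec 16 — lands on Monday, 2019/12/16.
The date termination becomes effective: 21 calendar days after 2019/12/16 is 2020/01/06.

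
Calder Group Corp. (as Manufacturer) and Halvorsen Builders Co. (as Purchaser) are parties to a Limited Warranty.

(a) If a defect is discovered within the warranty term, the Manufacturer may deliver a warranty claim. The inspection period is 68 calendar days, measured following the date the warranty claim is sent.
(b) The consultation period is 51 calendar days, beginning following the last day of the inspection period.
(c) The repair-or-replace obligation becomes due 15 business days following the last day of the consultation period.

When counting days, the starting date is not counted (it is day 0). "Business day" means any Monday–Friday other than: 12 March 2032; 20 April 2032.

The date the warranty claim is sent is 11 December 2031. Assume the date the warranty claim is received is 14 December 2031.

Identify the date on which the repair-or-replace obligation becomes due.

30 April 2032

Adding 68 calendar days to 11 December 2031 gives 17 February 2032, which is the last day of the inspection period.
The last day of the consultation period: 51 calendar days after 17 February 2032 is 8 April 2032.
The date on which the repair-or-replace obligation becomes due: counting 15 business days from Thursday, 8 April 2032 (Apr 9, Apr 12, Apr 13, Apr 14, …, Apr 28, Apr 29, Apr 30, skipping weekends and the listed holiday on Apr 20) reaches Friday, 30 April 2032.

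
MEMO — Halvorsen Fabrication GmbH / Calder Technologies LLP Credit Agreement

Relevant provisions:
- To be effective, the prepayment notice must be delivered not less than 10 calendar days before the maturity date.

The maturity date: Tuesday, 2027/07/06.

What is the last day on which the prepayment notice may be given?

2027/06/26

2027/07/06 minus 10 days is 2027/06/26.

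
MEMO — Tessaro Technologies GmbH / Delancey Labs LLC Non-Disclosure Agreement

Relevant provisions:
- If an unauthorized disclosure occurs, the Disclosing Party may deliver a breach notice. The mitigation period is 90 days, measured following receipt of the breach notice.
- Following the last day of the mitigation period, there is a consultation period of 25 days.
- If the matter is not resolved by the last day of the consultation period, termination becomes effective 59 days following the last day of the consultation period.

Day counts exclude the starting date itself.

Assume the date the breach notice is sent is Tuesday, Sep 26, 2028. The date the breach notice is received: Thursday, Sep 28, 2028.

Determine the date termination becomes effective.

The last day of the mitigation period: Sep 28, 2028 + 90 days = Dec 27, 2028.
The last day of the consultation period: Dec 27, 2028 + 25 days = Jan 21, 2029.
Adding 59 calendar days to Jan 21, 2029 gives Mar 21, 2029, which is the date termination becomes effective.

Mar 21, 2029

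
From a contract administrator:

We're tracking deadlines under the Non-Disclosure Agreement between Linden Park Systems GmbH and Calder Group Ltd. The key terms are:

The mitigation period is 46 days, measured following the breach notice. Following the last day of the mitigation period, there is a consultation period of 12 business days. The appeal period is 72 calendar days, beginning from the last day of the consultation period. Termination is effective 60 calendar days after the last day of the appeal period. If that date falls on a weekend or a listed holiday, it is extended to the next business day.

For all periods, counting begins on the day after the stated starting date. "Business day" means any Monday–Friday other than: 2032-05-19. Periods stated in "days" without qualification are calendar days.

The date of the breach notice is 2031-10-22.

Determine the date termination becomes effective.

Adding 46 calendar days to 2031-10-22 gives 2031-12-07, which is the last day of the mitigation period.
The last day of the consultation period: 12 business days after Sunday, 2031-12-07, skipping weekends — Dec 8, Dec 9, Dec 10, Dec 11, …, Dec 19, Dec 22, Dec 23 — lands on Tuesday, 2031-12-23.
The last day of the appeal period: 72 calendar days after 2031-12-23 is 2032-03-04.
The date termination becomes effective: 60 calendar days after 2032-03-04 is 2032-05-03. 2032-05-03 is a Monday and is not a listed holiday, so no roll-forward applies.

2032-05-03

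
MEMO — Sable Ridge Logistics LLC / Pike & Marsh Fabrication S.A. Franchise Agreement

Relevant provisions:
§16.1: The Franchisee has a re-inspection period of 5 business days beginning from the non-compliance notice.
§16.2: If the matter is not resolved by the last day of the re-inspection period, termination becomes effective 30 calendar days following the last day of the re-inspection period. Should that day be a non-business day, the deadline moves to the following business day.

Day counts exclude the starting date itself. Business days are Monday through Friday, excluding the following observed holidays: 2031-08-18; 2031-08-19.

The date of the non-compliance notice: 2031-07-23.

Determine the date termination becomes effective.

2031-08-29

The last day of the re-inspection period: 5 business days after Wednesday, 2031-07-23, skipping weekends — Jul 24, Jul 25, Jul 28, Jul 29, Jul 30 — lands on Wednesday, 2031-07-30.
Adding 30 calendar days to 2031-07-30 gives 2031-08-29, which is the date termination becomes effective. 2031-08-29 is a Friday and is not a listed holiday, so no roll-forward applies.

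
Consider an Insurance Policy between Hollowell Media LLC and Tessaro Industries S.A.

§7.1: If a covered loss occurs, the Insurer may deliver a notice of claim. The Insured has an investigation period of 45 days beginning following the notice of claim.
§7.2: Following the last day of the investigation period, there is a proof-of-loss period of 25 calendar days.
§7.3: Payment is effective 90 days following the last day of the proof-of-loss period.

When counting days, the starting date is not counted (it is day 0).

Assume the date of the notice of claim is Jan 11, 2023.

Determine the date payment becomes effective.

Adding 45 calendar days to Jan 11, 2023 gives Feb 25, 2023, which is the last day of the investigation period.
The last day of the proof-of-loss period: 25 calendar days after Feb 25, 2023 is Mar 22, 2023.
The date payment becomes effective: 90 calendar days after Mar 22, 2023 is Jun 20, 2023.

Jun 20, 2023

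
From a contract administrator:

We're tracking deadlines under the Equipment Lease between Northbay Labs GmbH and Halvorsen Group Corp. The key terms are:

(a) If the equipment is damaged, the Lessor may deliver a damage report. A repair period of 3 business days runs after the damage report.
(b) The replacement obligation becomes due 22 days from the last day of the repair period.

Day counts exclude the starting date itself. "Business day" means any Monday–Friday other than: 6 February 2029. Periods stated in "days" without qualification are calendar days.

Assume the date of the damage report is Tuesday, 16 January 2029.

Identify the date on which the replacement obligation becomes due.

10 February 2029

The last day of the repair period: counting 3 business days from Tuesday, 16 January 2029 (Jan 17, Jan 18, Jan 19, skipping weekends) reaches Friday, 19 January 2029.
The date on which the replacement obligation becomes due: 19 January 2029 + 22 days = 10 February 2029.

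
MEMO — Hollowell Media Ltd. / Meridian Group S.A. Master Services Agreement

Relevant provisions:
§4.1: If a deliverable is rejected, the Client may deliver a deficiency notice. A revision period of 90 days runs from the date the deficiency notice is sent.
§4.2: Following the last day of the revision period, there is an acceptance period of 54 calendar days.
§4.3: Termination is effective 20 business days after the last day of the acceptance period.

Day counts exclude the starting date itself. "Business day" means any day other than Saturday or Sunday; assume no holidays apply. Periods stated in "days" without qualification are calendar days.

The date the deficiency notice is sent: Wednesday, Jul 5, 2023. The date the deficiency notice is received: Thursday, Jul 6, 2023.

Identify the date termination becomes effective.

The last day of the revision period: 90 calendar days after Jul 5, 2023 is Oct 3, 2023.
The last day of the acceptance period: 54 calendar days after Oct 3, 2023 is Nov 26, 2023.
The date termination becomes effective: 20 business days after Sunday, Nov 26, 2023, skipping weekends — Nov 27, Nov 28, Nov 29, Nov 30, …, Dec 20, Dec 21, Dec 22 — lands on Friday, Dec 22, 2023.

Dec 22, 2023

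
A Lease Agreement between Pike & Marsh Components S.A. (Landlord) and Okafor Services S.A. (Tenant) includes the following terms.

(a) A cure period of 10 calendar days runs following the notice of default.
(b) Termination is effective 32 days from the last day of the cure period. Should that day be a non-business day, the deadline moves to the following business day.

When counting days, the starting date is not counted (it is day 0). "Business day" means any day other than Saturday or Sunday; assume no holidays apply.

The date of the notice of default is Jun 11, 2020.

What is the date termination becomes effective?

The last day of the cure period: 10 calendar days after Jun 11, 2020 is Jun 21, 2020.
The date termination becomes effective: 32 calendar days after Jun 21, 2020 is Jul 23, 2020. Jul 23, 2020 is a Thursday, so no roll-forward applies.

Jul 23, 2020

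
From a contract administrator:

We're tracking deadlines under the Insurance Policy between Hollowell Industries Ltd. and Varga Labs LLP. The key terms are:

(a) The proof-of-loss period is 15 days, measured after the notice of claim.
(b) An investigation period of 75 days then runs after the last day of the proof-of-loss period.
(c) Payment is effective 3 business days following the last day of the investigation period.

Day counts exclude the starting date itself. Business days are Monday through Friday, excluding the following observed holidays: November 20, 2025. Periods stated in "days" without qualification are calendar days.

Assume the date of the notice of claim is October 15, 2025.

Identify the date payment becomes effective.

The last day of the proof-of-loss period: 15 calendar days after October 15, 2025 is October 30, 2025.
The last day of the investigation period: 75 calendar days after October 30, 2025 is January 13, 2026.
The date payment becomes effective: counting 3 business days from Tuesday, January 13, 2026 (Jan 14, Jan 15, Jan 16, skipping weekends) reaches Friday, January 16, 2026.

January 16, 2026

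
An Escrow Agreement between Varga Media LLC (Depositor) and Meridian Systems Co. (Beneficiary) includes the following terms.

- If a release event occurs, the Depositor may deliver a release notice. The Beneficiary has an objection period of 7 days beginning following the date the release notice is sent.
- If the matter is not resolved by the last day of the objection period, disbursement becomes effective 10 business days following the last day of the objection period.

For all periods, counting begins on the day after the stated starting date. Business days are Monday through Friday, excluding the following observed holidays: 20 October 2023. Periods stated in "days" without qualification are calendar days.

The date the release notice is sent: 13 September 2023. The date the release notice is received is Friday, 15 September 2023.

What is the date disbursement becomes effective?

Adding 7 calendar days to 13 September 2023 gives 20 September 2023, which is the last day of the objection period.
The date disbursement becomes effective: 10 business days after Wednesday, 20 September 2023, skipping weekends — Sep 21, Sep 22, Sep 25, Sep 26, Sep 27, Sep 28, Sep 29, Oct 2, Oct 3, Oct 4 — lands on Wednesday, 4 October 2023.

4 October 2023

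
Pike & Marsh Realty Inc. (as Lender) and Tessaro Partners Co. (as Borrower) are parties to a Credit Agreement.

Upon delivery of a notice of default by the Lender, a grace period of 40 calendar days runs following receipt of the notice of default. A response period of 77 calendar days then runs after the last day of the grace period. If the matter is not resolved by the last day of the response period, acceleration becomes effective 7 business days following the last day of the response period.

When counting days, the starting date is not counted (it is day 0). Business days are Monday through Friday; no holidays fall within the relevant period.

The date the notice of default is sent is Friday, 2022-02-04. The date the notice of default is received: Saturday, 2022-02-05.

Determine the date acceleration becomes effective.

2022-06-13

The last day of the grace period: 2022-02-05 + 40 days = 2022-03-17.
The last day of the response period: 77 calendar days after 2022-03-17 is 2022-06-02.
The date acceleration becomes effective: counting 7 business days from Thursday, 2022-06-02 (Jun 3, Jun 6, Jun 7, Jun 8, Jun 9, Jun 10, Jun 13, skipping weekends) reaches Monday, 2022-06-13.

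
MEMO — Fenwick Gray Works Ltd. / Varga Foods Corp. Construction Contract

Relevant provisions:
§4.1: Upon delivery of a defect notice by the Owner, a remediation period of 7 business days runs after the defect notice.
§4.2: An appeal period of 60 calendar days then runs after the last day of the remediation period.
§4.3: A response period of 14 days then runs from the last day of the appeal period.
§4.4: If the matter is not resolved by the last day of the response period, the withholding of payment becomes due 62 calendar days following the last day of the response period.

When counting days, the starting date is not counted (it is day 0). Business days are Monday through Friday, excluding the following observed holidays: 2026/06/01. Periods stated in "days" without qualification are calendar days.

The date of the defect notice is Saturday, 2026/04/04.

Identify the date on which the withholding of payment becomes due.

From Saturday, 2026/04/04, 7 business days (Apr 6, Apr 7, Apr 8, Apr 9, Apr 10, Apr 13, Apr 14, skipping weekends) brings us to Tuesday, 2026/04/14, which is the last day of the remediation period.
The last day of the appeal period: 60 calendar days after 2026/04/14 is 2026/06/13.
The last day of the response period: 2026/06/13 + 14 days = 2026/06/27.
Adding 62 calendar days to 2026/06/27 gives 2026/08/28, which is the date on which the withholding of payment becomes due.

2026/08/28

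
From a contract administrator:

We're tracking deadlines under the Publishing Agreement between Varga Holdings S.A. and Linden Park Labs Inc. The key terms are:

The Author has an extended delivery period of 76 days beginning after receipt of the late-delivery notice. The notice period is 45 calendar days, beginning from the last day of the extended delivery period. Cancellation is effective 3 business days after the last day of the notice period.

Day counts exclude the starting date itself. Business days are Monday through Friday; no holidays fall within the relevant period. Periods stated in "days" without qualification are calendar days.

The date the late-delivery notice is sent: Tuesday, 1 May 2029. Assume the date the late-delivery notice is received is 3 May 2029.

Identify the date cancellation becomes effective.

5 September 2029

Adding 76 calendar days to 3 May 2029 gives 18 July 2029, which is the last day of the extended delivery period.
Adding 45 calendar days to 18 July 2029 gives 1 September 2029, which is the last day of the notice period.
The date cancellation becomes effective: 3 business days after Saturday, 1 September 2029, skipping weekends — Sep 3, Sep 4, Sep 5 — lands on Wednesday, 5 September 2029.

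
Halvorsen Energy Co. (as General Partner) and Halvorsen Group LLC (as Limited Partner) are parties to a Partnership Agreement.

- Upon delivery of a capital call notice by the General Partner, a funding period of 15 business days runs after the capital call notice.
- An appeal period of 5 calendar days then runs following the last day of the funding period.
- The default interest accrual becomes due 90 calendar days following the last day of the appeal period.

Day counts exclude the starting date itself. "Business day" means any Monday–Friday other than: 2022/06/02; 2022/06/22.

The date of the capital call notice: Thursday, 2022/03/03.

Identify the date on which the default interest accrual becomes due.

The last day of the funding period: 15 business days after Thursday, 2022/03/03, skipping weekends — Mar 4, Mar 7, Mar 8, Mar 9, …, Mar 22, Mar 23, Mar 24 — lands on Thursday, 2022/03/24.
Adding 5 calendar days to 2022/03/24 gives 2022/03/29, which is the last day of the appeal period.
The date on which the default interest accrual becomes due: 2022/03/29 + 90 days = 2022/06/27.

2022/06/27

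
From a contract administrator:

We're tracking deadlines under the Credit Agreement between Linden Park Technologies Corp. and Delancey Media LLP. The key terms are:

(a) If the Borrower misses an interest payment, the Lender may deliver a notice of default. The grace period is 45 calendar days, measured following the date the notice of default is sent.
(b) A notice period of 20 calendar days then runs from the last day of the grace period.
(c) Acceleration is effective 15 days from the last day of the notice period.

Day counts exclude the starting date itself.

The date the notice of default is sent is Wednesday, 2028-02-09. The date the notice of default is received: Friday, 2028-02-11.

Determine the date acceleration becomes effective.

2028-04-29

The last day of the grace period: 45 calendar days after 2028-02-09 is 2028-03-25.
The last day of the notice period: 20 calendar days after 2028-03-25 is 2028-04-14.
The date acceleration becomes effective: 15 calendar days after 2028-04-14 is 2028-04-29.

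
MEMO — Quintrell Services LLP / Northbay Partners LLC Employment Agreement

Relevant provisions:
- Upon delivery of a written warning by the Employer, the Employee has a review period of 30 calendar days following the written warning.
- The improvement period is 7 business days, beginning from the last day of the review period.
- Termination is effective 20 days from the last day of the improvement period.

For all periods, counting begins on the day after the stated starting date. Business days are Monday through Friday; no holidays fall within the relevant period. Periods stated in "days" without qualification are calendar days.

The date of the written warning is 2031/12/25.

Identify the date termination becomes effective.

2032/02/23

The last day of the review period: 2031/12/25 + 30 days = 2032/01/24.
The last day of the improvement period: 7 business days after Saturday, 2032/01/24, skipping weekends — Jan 26, Jan 27, Jan 28, Jan 29, Jan 30, Feb 2, Feb 3 — lands on Tuesday, 2032/02/03.
The date termination becomes effective: 20 calendar days after 2032/02/03 is 2032/02/23.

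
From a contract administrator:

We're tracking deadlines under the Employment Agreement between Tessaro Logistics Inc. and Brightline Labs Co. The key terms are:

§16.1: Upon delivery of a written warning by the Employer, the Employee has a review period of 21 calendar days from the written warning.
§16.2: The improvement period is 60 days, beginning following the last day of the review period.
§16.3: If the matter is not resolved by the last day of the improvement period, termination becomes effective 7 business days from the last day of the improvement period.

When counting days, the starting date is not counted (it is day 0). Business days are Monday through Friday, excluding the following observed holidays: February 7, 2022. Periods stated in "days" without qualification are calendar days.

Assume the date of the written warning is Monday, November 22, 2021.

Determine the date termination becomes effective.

February 22, 2022

Adding 21 calendar days to November 22, 2021 gives December 13, 2021, which is the last day of the review period.
Adding 60 calendar days to December 13, 2021 gives February 11, 2022, which is the last day of the improvement period.
From Friday, February 11, 2022, 7 business days (Feb 14, Feb 15, Feb 16, Feb 17, Feb 18, Feb 21, Feb 22, skipping weekends) brings us to Tuesday, February 22, 2022, which is the date termination becomes effective.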